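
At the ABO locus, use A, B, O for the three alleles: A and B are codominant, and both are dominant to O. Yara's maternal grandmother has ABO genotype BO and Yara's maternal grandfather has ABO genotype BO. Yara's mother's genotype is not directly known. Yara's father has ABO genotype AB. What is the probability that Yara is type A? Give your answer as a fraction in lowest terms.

1/4

Yara's mother's ABO genotype from BO × BO: 1/4 BB, 1/2 BO, 1/4 OO.
Crossing each possibility with the father AB and summing P(type A): 1/4·0 + 1/2·1/4 + 1/4·1/2 = 1/4.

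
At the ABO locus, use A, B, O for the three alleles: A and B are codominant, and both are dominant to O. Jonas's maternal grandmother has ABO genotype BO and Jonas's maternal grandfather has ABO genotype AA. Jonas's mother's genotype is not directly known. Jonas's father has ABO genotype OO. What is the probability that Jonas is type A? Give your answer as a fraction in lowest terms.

1/2

Jonas's mother's ABO genotype from BO × AA: 1/2 AB, 1/2 AO.
Crossing each possibility with the father OO and summing P(type A): 1/2·1/2 + 1/2·1/2 = 1/2.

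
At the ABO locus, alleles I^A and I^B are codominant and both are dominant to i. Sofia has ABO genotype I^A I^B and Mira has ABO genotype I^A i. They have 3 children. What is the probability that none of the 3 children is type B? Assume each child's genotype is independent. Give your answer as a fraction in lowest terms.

27/64

ABO cross I^A I^B × I^A i → 1/2 A, 1/4 B, 1/4 AB.
So P(type B) = 1/4 per child.
P(not type B) = 3/4 for one child; (3/4)^3 = 27/64.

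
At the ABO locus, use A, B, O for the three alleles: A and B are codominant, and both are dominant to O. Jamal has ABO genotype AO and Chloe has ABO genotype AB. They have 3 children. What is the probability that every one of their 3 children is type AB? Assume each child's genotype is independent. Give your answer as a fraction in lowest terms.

ABO cross AO × AB → 1/2 A, 1/4 B, 1/4 AB.
So P(type AB) = 1/4 per child.
All 3 independent: (1/4)^3 = 1/64.

1/64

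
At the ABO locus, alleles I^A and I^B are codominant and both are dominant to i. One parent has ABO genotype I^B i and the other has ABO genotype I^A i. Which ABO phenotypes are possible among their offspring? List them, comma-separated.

Gametes from I^B i × I^A i give offspring ABO genotypes I^A I^B, I^A i, I^B i, i i, i.e. phenotypes O, A, B, AB.

O, A, B, AB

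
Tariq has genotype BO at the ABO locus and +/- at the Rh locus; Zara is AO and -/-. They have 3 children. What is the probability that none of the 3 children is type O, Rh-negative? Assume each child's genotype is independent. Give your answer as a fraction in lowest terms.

ABO cross BO × AO → 1/4 O, 1/4 A, 1/4 B, 1/4 AB.
Rh cross +/- × -/- → 1/2 Rh+, 1/2 Rh-; so P(type O, Rh-negative) = 1/4 × 1/2 = 1/8 per child.
P(not type O, Rh-negative) = 7/8 for one child; (7/8)^3 = 343/512.

343/512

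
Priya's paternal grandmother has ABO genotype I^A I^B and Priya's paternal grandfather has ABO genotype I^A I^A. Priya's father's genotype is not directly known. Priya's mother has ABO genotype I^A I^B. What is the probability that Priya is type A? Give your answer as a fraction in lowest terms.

3/8

Priya's father's ABO genotype from I^A I^B × I^A I^A: 1/2 I^A I^A, 1/2 I^A I^B.
Crossing each possibility with the mother I^A I^B and summing P(type A): 1/2·1/2 + 1/2·1/4 = 3/8.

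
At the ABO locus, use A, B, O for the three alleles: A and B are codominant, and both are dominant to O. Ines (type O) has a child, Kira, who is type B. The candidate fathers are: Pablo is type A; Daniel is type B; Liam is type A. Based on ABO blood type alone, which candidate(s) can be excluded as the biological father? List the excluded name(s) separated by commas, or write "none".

A candidate is excluded only if no genotype consistent with his phenotype could produce a type B child with a type O mother.
Pablo (type A): no genotype consistent with that phenotype can produce a type-B child with a type-O mother.
Liam (type A): no genotype consistent with that phenotype can produce a type-B child with a type-O mother.

Pablo, Liam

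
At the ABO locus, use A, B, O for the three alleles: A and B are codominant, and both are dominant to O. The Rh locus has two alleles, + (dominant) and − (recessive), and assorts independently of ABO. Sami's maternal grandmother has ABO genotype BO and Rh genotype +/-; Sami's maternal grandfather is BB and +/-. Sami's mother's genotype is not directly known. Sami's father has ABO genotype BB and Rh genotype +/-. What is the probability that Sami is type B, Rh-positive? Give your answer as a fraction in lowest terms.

3/4

Sami's mother's ABO genotype from BO × BB: 1/2 BB, 1/2 BO.
Crossing each possibility with the father BB and summing P(type B): 1/2·1 + 1/2·1 = 1.
Similarly for Rh via the mother's Rh distribution: P(Rh+) = 3/4.
Independent loci: 1 × 3/4 = 3/4.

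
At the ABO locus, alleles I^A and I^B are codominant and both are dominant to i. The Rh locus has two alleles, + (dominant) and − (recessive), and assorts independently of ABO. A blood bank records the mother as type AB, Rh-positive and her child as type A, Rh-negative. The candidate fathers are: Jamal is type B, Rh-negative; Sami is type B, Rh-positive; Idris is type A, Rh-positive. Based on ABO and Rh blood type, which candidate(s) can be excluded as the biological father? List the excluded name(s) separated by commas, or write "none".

A candidate is excluded only if no genotype consistent with his phenotype could produce a type A, Rh-negative child with a type AB, Rh-positive mother.
Every candidate has at least one consistent genotype combination, so none can be excluded.

none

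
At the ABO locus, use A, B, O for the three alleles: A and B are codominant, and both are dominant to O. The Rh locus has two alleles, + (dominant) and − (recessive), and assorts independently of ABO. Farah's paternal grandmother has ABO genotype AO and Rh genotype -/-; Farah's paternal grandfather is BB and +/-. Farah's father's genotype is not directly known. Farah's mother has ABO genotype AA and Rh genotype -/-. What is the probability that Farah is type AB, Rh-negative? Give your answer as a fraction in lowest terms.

Farah's father's ABO genotype from AO × BB: 1/2 AB, 1/2 BO.
Crossing each possibility with the mother AA and summing P(type AB): 1/2·1/2 + 1/2·1/2 = 1/2.
Similarly for Rh via the father's Rh distribution: P(Rh-) = 3/4.
Independent loci: 1/2 × 3/4 = 3/8.

3/8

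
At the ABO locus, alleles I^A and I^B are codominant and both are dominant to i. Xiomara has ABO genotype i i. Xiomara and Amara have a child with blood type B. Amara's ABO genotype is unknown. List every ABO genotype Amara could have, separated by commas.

I^A I^B, I^B I^B, I^B i

For each candidate genotype of Amara, check whether crossing it with i i can produce every observed child phenotype.
  I^A I^A → possible child types {A} ✗
  I^A I^B → possible child types {A, B} ✓
  I^A i → possible child types {O, A} ✗
  I^B I^B → possible child types {B} ✓
  I^B i → possible child types {O, B} ✓
  i i → possible child types {O} ✗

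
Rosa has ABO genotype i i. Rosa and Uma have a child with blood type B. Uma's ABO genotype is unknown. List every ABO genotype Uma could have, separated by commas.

For each candidate genotype of Uma, check whether crossing it with i i can produce every observed child phenotype.
  I^A I^A → possible child types {A} ✗
  I^A I^B → possible child types {A, B} ✓
  I^A i → possible child types {O, A} ✗
  I^B I^B → possible child types {B} ✓
  I^B i → possible child types {O, B} ✓
  i i → possible child types {O} ✗

I^A I^B, I^B I^B, I^B i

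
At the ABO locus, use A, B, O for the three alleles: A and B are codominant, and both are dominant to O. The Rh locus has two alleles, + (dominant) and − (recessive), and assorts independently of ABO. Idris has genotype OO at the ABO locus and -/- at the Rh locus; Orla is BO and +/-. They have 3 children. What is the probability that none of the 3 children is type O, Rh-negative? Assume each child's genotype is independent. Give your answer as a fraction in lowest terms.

27/64

ABO cross OO × BO → 1/2 O, 1/2 B.
Rh cross -/- × +/- → 1/2 Rh+, 1/2 Rh-; so P(type O, Rh-negative) = 1/2 × 1/2 = 1/4 per child.
P(not type O, Rh-negative) = 3/4 for one child; (3/4)^3 = 27/64.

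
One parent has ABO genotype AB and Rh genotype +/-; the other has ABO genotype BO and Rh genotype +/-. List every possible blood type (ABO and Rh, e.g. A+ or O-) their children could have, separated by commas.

Gametes from AB × BO give offspring ABO genotypes AB, AO, BB, BO, i.e. phenotypes A, B, AB.
Rh cross +/- × +/- → phenotypes Rh+, Rh-.
Combining independently: A+, A-, B+, B-, AB+, AB-.

A+, A-, B+, B-, AB+, AB-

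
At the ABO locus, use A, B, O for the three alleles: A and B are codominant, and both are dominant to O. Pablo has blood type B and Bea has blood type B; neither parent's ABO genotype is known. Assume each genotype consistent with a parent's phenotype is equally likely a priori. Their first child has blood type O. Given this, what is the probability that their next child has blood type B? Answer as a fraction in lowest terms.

3/4

Possible genotypes: Pablo ∈ {BB, BO}; Bea ∈ {BB, BO}.
Weight each parental genotype pair by prior × P(type-O child):
  BO × BO: posterior weight 1; P(next child type B) = 3/4.
Weighted sum = 3/4.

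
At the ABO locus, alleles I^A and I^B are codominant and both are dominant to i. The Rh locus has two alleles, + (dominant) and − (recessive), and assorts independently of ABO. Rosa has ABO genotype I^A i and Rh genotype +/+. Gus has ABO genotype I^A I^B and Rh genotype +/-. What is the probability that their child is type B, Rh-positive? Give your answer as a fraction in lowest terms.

ABO cross I^A i × I^A I^B → offspring phenotypes: 1/2 A, 1/4 B, 1/4 AB.
Rh cross +/+ × +/- → 1 Rh+.
Independent loci: P(type B, Rh-positive) = 1/4 × 1 = 1/4.

1/4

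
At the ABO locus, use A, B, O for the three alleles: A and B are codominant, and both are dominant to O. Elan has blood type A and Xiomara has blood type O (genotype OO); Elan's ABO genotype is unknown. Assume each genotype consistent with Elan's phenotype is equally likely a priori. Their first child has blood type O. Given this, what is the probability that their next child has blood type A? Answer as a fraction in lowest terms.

1/2

Possible genotypes: Elan ∈ {AA, AO}; Xiomara ∈ {OO}.
Weight each parental genotype pair by prior × P(type-O child):
  AO × OO: posterior weight 1; P(next child type A) = 1/2.
Weighted sum = 1/2.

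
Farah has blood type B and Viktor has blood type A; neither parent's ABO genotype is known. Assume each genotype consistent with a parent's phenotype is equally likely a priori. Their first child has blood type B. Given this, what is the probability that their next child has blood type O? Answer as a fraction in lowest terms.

Possible genotypes: Farah ∈ {I^B I^B, I^B i}; Viktor ∈ {I^A I^A, I^A i}.
Weight each parental genotype pair by prior × P(type-B child):
  I^B I^B × I^A i: posterior weight 2/3; P(next child type O) = 0.
  I^B i × I^A i: posterior weight 1/3; P(next child type O) = 1/4.
Weighted sum = 1/12.

1/12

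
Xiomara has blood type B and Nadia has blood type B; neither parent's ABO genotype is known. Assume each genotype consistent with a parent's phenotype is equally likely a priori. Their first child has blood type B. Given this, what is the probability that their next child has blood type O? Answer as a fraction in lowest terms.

1/20

Possible genotypes: Xiomara ∈ {I^B I^B, I^B i}; Nadia ∈ {I^B I^B, I^B i}.
Weight each parental genotype pair by prior × P(type-B child):
  I^B I^B × I^B I^B: posterior weight 4/15; P(next child type O) = 0.
  I^B I^B × I^B i: posterior weight 4/15; P(next child type O) = 0.
  I^B i × I^B I^B: posterior weight 4/15; P(next child type O) = 0.
  I^B i × I^B i: posterior weight 1/5; P(next child type O) = 1/4.
Weighted sum = 1/20.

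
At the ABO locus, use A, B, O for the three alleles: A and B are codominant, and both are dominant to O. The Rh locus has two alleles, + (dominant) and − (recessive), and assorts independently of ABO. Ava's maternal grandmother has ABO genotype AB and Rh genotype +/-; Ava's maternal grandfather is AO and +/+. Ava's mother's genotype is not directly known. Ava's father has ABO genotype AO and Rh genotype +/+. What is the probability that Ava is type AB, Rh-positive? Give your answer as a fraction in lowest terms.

1/8

Ava's mother's ABO genotype from AB × AO: 1/4 AA, 1/4 AB, 1/4 AO, 1/4 BO.
Crossing each possibility with the father AO and summing P(type AB): 1/4·0 + 1/4·1/4 + 1/4·0 + 1/4·1/4 = 1/8.
Similarly for Rh via the mother's Rh distribution: P(Rh+) = 1.
Independent loci: 1/8 × 1 = 1/8.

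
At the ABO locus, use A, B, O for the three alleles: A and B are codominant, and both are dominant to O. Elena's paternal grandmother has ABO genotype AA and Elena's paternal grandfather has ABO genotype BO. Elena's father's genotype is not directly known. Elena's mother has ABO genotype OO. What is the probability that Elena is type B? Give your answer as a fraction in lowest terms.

Elena's father's ABO genotype from AA × BO: 1/2 AB, 1/2 AO.
Crossing each possibility with the mother OO and summing P(type B): 1/2·1/2 + 1/2·0 = 1/4.

1/4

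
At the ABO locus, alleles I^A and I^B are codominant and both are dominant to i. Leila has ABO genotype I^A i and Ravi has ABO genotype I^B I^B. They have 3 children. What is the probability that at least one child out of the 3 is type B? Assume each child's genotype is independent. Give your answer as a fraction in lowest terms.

7/8

ABO cross I^A i × I^B I^B → 1/2 B, 1/2 AB.
So P(type B) = 1/2 per child.
P(none) = (1/2)^3 = 1/8; P(at least one) = 1 − 1/8 = 7/8.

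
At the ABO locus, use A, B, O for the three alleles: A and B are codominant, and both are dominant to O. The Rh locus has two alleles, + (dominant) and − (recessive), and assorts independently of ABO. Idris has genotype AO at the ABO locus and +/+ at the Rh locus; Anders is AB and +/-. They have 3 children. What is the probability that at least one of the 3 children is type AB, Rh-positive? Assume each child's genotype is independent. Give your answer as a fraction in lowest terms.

37/64

ABO cross AO × AB → 1/2 A, 1/4 B, 1/4 AB.
Rh cross +/+ × +/- → 1 Rh+; so P(type AB, Rh-positive) = 1/4 × 1 = 1/4 per child.
P(none) = (3/4)^3 = 27/64; P(at least one) = 1 − 27/64 = 37/64.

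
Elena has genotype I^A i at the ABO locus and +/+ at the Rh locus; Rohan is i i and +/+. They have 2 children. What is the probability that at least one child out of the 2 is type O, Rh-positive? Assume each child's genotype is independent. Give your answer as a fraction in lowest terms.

3/4

ABO cross I^A i × i i → 1/2 O, 1/2 A.
Rh cross +/+ × +/+ → 1 Rh+; so P(type O, Rh-positive) = 1/2 × 1 = 1/2 per child.
P(none) = (1/2)^2 = 1/4; P(at least one) = 1 − 1/4 = 3/4.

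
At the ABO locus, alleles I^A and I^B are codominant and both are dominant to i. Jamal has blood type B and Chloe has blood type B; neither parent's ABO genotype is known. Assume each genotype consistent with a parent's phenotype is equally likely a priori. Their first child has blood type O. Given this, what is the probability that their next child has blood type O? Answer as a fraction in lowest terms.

Possible genotypes: Jamal ∈ {I^B I^B, I^B i}; Chloe ∈ {I^B I^B, I^B i}.
Weight each parental genotype pair by prior × P(type-O child):
  I^B i × I^B i: posterior weight 1; P(next child type O) = 1/4.
Weighted sum = 1/4.

1/4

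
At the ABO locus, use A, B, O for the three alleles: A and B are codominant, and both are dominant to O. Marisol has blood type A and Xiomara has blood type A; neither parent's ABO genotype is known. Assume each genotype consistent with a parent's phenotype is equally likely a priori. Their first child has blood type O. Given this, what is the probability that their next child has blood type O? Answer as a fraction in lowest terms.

1/4

Possible genotypes: Marisol ∈ {AA, AO}; Xiomara ∈ {AA, AO}.
Weight each parental genotype pair by prior × P(type-O child):
  AO × AO: posterior weight 1; P(next child type O) = 1/4.
Weighted sum = 1/4.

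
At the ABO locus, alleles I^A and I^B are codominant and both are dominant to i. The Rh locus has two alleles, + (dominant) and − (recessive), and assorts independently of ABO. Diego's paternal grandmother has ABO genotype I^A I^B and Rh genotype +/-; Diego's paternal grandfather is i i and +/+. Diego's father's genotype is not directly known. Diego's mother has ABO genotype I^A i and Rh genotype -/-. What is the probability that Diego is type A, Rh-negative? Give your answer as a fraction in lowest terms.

1/8

Diego's father's ABO genotype from I^A I^B × i i: 1/2 I^A i, 1/2 I^B i.
Crossing each possibility with the mother I^A i and summing P(type A): 1/2·3/4 + 1/2·1/4 = 1/2.
Similarly for Rh via the father's Rh distribution: P(Rh-) = 1/4.
Independent loci: 1/2 × 1/4 = 1/8.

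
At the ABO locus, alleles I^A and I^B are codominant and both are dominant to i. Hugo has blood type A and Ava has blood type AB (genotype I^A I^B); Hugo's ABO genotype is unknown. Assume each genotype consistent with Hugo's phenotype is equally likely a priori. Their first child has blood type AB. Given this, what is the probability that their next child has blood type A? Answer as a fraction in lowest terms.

1/2

Possible genotypes: Hugo ∈ {I^A I^A, I^A i}; Ava ∈ {I^A I^B}.
Weight each parental genotype pair by prior × P(type-AB child):
  I^A I^A × I^A I^B: posterior weight 2/3; P(next child type A) = 1/2.
  I^A i × I^A I^B: posterior weight 1/3; P(next child type A) = 1/2.
Weighted sum = 1/2.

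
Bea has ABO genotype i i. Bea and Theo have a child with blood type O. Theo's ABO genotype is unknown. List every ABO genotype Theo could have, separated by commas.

For each candidate genotype of Theo, check whether crossing it with i i can produce every observed child phenotype.
  I^A I^A → possible child types {A} ✗
  I^A I^B → possible child types {A, B} ✗
  I^A i → possible child types {O, A} ✓
  I^B I^B → possible child types {B} ✗
  I^B i → possible child types {O, B} ✓
  i i → possible child types {O} ✓

I^A i, I^B i, i i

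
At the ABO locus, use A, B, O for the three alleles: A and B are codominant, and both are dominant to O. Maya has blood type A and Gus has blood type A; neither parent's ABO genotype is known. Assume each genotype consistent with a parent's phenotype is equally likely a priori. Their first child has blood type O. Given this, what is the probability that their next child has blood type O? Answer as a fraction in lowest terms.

1/4

Possible genotypes: Maya ∈ {AA, AO}; Gus ∈ {AA, AO}.
Weight each parental genotype pair by prior × P(type-O child):
  AO × AO: posterior weight 1; P(next child type O) = 1/4.
Weighted sum = 1/4.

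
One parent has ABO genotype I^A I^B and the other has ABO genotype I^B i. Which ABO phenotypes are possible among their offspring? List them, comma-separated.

A, B, AB

Gametes from I^A I^B × I^B i give offspring ABO genotypes I^A I^B, I^A i, I^B I^B, I^B i, i.e. phenotypes A, B, AB.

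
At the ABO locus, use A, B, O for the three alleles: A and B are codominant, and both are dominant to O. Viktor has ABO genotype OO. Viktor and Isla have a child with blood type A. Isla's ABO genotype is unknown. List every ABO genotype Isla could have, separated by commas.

For each candidate genotype of Isla, check whether crossing it with OO can produce every observed child phenotype.
  AA → possible child types {A} ✓
  AB → possible child types {A, B} ✓
  AO → possible child types {O, A} ✓
  BB → possible child types {B} ✗
  BO → possible child types {O, B} ✗
  OO → possible child types {O} ✗

AA, AB, AO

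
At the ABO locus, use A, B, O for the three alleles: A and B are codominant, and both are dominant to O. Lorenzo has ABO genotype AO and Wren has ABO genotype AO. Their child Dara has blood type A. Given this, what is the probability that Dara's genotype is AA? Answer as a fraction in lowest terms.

Cross AO × AO → 1/4 AA, 1/2 AO, 1/4 OO.
Type-A genotypes among offspring: AA (1/4), AO (1/2); total 3/4.
P(AA | type A) = (1/4) / (3/4) = 1/3.

1/3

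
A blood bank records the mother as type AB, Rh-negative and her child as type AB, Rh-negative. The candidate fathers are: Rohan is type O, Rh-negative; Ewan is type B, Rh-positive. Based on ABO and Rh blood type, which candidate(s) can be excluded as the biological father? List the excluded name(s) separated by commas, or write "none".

Rohan

A candidate is excluded only if no genotype consistent with his phenotype could produce a type AB, Rh-negative child with a type AB, Rh-negative mother.
Rohan (type O, Rh-): no genotype consistent with that phenotype can produce a type-AB Rh- child with a type-AB mother.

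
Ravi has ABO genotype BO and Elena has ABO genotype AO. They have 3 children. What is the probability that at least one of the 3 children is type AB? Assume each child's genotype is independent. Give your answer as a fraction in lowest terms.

ABO cross BO × AO → 1/4 O, 1/4 A, 1/4 B, 1/4 AB.
So P(type AB) = 1/4 per child.
P(none) = (3/4)^3 = 27/64; P(at least one) = 1 − 27/64 = 37/64.

37/64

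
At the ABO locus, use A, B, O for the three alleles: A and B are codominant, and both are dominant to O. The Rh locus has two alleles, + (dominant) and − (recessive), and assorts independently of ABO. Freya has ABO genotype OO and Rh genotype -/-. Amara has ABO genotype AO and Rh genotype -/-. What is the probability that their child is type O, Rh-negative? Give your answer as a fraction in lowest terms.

ABO cross OO × AO → offspring phenotypes: 1/2 O, 1/2 A.
Rh cross -/- × -/- → 1 Rh-.
Independent loci: P(type O, Rh-negative) = 1/2 × 1 = 1/2.

1/2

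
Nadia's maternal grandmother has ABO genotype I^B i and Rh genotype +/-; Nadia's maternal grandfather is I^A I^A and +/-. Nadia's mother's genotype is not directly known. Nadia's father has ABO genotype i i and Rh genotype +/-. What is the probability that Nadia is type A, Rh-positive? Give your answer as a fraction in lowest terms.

Nadia's mother's ABO genotype from I^B i × I^A I^A: 1/2 I^A I^B, 1/2 I^A i.
Crossing each possibility with the father i i and summing P(type A): 1/2·1/2 + 1/2·1/2 = 1/2.
Similarly for Rh via the mother's Rh distribution: P(Rh+) = 3/4.
Independent loci: 1/2 × 3/4 = 3/8.

3/8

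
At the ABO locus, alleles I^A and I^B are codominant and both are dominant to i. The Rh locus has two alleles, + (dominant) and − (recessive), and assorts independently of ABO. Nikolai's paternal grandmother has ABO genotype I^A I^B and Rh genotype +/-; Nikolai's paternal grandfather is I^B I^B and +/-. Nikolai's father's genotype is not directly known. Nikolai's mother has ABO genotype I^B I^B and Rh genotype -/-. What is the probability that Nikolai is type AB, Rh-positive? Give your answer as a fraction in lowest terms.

Nikolai's father's ABO genotype from I^A I^B × I^B I^B: 1/2 I^A I^B, 1/2 I^B I^B.
Crossing each possibility with the mother I^B I^B and summing P(type AB): 1/2·1/2 + 1/2·0 = 1/4.
Similarly for Rh via the father's Rh distribution: P(Rh+) = 1/2.
Independent loci: 1/4 × 1/2 = 1/8.

1/8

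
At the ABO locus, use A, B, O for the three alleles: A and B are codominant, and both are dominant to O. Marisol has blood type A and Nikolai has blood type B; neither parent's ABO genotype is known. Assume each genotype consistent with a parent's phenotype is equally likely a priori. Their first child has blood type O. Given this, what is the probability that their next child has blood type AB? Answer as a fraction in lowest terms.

1/4

Possible genotypes: Marisol ∈ {AA, AO}; Nikolai ∈ {BB, BO}.
Weight each parental genotype pair by prior × P(type-O child):
  AO × BO: posterior weight 1; P(next child type AB) = 1/4.
Weighted sum = 1/4.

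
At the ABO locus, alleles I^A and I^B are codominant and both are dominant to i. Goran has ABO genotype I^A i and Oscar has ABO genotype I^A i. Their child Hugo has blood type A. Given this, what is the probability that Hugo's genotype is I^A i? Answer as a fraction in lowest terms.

Cross I^A i × I^A i → 1/4 I^A I^A, 1/2 I^A i, 1/4 i i.
Type-A genotypes among offspring: I^A I^A (1/4), I^A i (1/2); total 3/4.
P(I^A i | type A) = (1/2) / (3/4) = 2/3.

2/3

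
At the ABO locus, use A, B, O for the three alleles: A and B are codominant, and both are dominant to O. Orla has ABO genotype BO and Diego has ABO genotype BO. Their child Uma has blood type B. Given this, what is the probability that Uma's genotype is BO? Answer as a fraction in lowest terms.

Cross BO × BO → 1/4 BB, 1/2 BO, 1/4 OO.
Type-B genotypes among offspring: BB (1/4), BO (1/2); total 3/4.
P(BO | type B) = (1/2) / (3/4) = 2/3.

2/3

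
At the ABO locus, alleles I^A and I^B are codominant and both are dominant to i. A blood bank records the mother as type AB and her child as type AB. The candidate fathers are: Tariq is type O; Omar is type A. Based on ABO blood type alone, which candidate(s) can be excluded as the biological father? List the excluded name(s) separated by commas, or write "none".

A candidate is excluded only if no genotype consistent with his phenotype could produce a type AB child with a type AB mother.
Tariq (type O): no genotype consistent with that phenotype can produce a type-AB child with a type-AB mother.

Tariq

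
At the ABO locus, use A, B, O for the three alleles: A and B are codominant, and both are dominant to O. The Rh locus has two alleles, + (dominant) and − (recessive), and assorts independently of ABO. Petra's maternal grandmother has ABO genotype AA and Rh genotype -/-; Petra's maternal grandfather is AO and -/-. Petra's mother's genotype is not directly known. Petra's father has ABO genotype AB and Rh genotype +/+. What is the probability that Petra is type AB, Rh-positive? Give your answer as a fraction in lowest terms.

Petra's mother's ABO genotype from AA × AO: 1/2 AA, 1/2 AO.
Crossing each possibility with the father AB and summing P(type AB): 1/2·1/2 + 1/2·1/4 = 3/8.
Similarly for Rh via the mother's Rh distribution: P(Rh+) = 1.
Independent loci: 3/8 × 1 = 3/8.

3/8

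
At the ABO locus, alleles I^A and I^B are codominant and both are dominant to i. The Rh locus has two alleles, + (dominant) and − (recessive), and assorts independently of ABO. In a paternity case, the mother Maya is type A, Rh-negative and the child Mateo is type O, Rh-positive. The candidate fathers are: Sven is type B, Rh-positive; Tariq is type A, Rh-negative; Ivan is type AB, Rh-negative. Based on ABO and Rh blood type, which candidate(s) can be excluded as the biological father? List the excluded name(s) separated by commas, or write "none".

Tariq, Ivan

A candidate is excluded only if no genotype consistent with his phenotype could produce a type O, Rh-positive child with a type A, Rh-negative mother.
Tariq (type A, Rh-): no genotype consistent with that phenotype can produce a type-O Rh+ child with a type-A mother.
Ivan (type AB, Rh-): no genotype consistent with that phenotype can produce a type-O Rh+ child with a type-A mother.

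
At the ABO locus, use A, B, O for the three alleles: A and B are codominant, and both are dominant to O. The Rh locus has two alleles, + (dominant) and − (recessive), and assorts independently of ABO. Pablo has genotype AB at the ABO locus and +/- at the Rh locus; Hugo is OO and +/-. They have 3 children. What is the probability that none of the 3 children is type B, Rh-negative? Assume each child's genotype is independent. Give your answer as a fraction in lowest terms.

343/512

ABO cross AB × OO → 1/2 A, 1/2 B.
Rh cross +/- × +/- → 3/4 Rh+, 1/4 Rh-; so P(type B, Rh-negative) = 1/2 × 1/4 = 1/8 per child.
P(not type B, Rh-negative) = 7/8 for one child; (7/8)^3 = 343/512.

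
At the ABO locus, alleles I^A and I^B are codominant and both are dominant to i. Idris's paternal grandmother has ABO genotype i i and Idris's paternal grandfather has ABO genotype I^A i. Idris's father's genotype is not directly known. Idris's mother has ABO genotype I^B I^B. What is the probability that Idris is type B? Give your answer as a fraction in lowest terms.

3/4

Idris's father's ABO genotype from i i × I^A i: 1/2 I^A i, 1/2 i i.
Crossing each possibility with the mother I^B I^B and summing P(type B): 1/2·1/2 + 1/2·1 = 3/4.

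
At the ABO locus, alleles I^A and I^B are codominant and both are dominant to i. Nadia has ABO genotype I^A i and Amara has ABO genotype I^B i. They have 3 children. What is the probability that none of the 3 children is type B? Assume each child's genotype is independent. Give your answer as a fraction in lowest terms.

ABO cross I^A i × I^B i → 1/4 O, 1/4 A, 1/4 B, 1/4 AB.
So P(type B) = 1/4 per child.
P(not type B) = 3/4 for one child; (3/4)^3 = 27/64.

27/64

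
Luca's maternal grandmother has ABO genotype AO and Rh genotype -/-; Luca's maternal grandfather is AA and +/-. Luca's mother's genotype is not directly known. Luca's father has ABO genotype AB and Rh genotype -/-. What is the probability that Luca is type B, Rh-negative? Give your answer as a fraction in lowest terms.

3/32

Luca's mother's ABO genotype from AO × AA: 1/2 AA, 1/2 AO.
Crossing each possibility with the father AB and summing P(type B): 1/2·0 + 1/2·1/4 = 1/8.
Similarly for Rh via the mother's Rh distribution: P(Rh-) = 3/4.
Independent loci: 1/8 × 3/4 = 3/32.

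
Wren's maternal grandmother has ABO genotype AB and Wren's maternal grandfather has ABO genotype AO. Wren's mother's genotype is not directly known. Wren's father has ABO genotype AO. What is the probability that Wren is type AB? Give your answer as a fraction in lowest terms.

1/8

Wren's mother's ABO genotype from AB × AO: 1/4 AA, 1/4 AB, 1/4 AO, 1/4 BO.
Crossing each possibility with the father AO and summing P(type AB): 1/4·0 + 1/4·1/4 + 1/4·0 + 1/4·1/4 = 1/8.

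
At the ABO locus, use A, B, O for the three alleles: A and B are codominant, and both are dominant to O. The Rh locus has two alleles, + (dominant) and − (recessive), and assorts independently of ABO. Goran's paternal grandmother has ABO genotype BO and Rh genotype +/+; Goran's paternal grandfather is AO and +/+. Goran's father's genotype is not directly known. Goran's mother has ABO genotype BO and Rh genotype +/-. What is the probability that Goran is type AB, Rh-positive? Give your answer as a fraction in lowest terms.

Goran's father's ABO genotype from BO × AO: 1/4 AB, 1/4 AO, 1/4 BO, 1/4 OO.
Crossing each possibility with the mother BO and summing P(type AB): 1/4·1/4 + 1/4·1/4 + 1/4·0 + 1/4·0 = 1/8.
Similarly for Rh via the father's Rh distribution: P(Rh+) = 1.
Independent loci: 1/8 × 1 = 1/8.

1/8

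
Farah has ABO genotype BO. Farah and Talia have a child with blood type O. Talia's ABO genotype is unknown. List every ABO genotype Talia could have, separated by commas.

AO, BO, OO

For each candidate genotype of Talia, check whether crossing it with BO can produce every observed child phenotype.
  AA → possible child types {A, AB} ✗
  AB → possible child types {A, B, AB} ✗
  AO → possible child types {O, A, B, AB} ✓
  BB → possible child types {B} ✗
  BO → possible child types {O, B} ✓
  OO → possible child types {O, B} ✓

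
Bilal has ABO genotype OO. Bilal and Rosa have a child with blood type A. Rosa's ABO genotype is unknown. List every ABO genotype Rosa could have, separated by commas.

AA, AB, AO

For each candidate genotype of Rosa, check whether crossing it with OO can produce every observed child phenotype.
  AA → possible child types {A} ✓
  AB → possible child types {A, B} ✓
  AO → possible child types {O, A} ✓
  BB → possible child types {B} ✗
  BO → possible child types {O, B} ✗
  OO → possible child types {O} ✗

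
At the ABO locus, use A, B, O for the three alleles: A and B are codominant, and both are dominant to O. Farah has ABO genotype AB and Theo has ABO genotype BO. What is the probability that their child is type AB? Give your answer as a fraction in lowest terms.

ABO cross AB × BO → offspring phenotypes: 1/4 A, 1/2 B, 1/4 AB.
So P(type AB) = 1/4.

1/4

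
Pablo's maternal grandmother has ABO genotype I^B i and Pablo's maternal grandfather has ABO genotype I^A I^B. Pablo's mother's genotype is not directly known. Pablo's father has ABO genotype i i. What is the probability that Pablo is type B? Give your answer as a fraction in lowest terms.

Pablo's mother's ABO genotype from I^B i × I^A I^B: 1/4 I^A I^B, 1/4 I^A i, 1/4 I^B I^B, 1/4 I^B i.
Crossing each possibility with the father i i and summing P(type B): 1/4·1/2 + 1/4·0 + 1/4·1 + 1/4·1/2 = 1/2.

1/2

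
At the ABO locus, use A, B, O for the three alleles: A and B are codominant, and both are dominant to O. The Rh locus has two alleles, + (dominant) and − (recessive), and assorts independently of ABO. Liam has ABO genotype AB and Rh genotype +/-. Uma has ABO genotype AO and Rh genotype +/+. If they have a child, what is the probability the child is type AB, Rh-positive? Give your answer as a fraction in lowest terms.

1/4

ABO cross AB × AO → offspring phenotypes: 1/2 A, 1/4 B, 1/4 AB.
Rh cross +/- × +/+ → 1 Rh+.
Independent loci: P(type AB, Rh-positive) = 1/4 × 1 = 1/4.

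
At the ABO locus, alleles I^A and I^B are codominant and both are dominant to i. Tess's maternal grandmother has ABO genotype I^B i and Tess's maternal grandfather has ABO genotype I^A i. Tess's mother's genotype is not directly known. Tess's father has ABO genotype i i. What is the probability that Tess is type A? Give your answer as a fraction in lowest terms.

Tess's mother's ABO genotype from I^B i × I^A i: 1/4 I^A I^B, 1/4 I^A i, 1/4 I^B i, 1/4 i i.
Crossing each possibility with the father i i and summing P(type A): 1/4·1/2 + 1/4·1/2 + 1/4·0 + 1/4·0 = 1/4.

1/4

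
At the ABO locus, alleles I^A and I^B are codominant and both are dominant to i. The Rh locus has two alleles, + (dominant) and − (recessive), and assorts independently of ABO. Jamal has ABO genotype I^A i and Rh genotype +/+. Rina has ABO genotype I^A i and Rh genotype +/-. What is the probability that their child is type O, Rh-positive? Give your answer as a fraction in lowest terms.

ABO cross I^A i × I^A i → offspring phenotypes: 1/4 O, 3/4 A.
Rh cross +/+ × +/- → 1 Rh+.
Independent loci: P(type O, Rh-positive) = 1/4 × 1 = 1/4.

1/4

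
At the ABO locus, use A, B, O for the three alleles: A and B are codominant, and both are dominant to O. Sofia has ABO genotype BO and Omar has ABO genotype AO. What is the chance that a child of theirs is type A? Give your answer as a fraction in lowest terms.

ABO cross BO × AO → offspring phenotypes: 1/4 O, 1/4 A, 1/4 B, 1/4 AB.
So P(type A) = 1/4.

1/4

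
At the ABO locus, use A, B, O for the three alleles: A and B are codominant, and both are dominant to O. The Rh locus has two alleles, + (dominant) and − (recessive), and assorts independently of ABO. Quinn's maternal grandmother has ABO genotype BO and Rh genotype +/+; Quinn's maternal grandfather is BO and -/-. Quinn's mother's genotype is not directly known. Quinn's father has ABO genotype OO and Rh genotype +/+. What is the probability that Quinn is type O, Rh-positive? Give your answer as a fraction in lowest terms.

Quinn's mother's ABO genotype from BO × BO: 1/4 BB, 1/2 BO, 1/4 OO.
Crossing each possibility with the father OO and summing P(type O): 1/4·0 + 1/2·1/2 + 1/4·1 = 1/2.
Similarly for Rh via the mother's Rh distribution: P(Rh+) = 1.
Independent loci: 1/2 × 1 = 1/2.

1/2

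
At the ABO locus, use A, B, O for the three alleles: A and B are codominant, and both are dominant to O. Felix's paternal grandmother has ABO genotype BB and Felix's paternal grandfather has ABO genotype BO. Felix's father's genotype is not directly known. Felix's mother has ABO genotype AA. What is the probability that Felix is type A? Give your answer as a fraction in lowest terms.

Felix's father's ABO genotype from BB × BO: 1/2 BB, 1/2 BO.
Crossing each possibility with the mother AA and summing P(type A): 1/2·0 + 1/2·1/2 = 1/4.

1/4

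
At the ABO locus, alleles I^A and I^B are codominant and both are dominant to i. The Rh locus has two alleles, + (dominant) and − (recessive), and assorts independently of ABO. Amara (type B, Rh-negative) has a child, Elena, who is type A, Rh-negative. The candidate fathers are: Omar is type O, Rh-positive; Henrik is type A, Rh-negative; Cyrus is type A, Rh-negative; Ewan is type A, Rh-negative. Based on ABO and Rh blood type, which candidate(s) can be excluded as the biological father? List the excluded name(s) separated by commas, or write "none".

A candidate is excluded only if no genotype consistent with his phenotype could produce a type A, Rh-negative child with a type B, Rh-negative mother.
Omar (type O, Rh+): no genotype consistent with that phenotype can produce a type-A Rh- child with a type-B mother.

Omar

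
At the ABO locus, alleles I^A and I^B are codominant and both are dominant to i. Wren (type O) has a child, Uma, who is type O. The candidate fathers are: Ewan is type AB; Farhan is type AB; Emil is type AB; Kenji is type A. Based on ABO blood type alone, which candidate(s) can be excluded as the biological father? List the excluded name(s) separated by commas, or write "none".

A candidate is excluded only if no genotype consistent with his phenotype could produce a type O child with a type O mother.
Ewan (type AB): no genotype consistent with that phenotype can produce a type-O child with a type-O mother.
Farhan (type AB): no genotype consistent with that phenotype can produce a type-O child with a type-O mother.
Emil (type AB): no genotype consistent with that phenotype can produce a type-O child with a type-O mother.

Ewan, Farhan, Emil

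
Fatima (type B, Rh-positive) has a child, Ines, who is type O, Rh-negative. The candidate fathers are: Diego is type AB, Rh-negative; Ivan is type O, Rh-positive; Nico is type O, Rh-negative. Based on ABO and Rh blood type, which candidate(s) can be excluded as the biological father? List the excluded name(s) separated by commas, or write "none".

Diego

A candidate is excluded only if no genotype consistent with his phenotype could produce a type O, Rh-negative child with a type B, Rh-positive mother.
Diego (type AB, Rh-): no genotype consistent with that phenotype can produce a type-O Rh- child with a type-B mother.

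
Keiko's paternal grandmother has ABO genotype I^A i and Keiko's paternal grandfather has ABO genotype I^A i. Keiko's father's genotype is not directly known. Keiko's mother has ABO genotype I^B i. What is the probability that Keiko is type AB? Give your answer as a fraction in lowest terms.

Keiko's father's ABO genotype from I^A i × I^A i: 1/4 I^A I^A, 1/2 I^A i, 1/4 i i.
Crossing each possibility with the mother I^B i and summing P(type AB): 1/4·1/2 + 1/2·1/4 + 1/4·0 = 1/4.

1/4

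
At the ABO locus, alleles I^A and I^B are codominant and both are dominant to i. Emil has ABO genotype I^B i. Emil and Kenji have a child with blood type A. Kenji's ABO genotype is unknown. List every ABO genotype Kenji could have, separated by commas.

I^A I^A, I^A I^B, I^A i

For each candidate genotype of Kenji, check whether crossing it with I^B i can produce every observed child phenotype.
  I^A I^A → possible child types {A, AB} ✓
  I^A I^B → possible child types {A, B, AB} ✓
  I^A i → possible child types {O, A, B, AB} ✓
  I^B I^B → possible child types {B} ✗
  I^B i → possible child types {O, B} ✗
  i i → possible child types {O, B} ✗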